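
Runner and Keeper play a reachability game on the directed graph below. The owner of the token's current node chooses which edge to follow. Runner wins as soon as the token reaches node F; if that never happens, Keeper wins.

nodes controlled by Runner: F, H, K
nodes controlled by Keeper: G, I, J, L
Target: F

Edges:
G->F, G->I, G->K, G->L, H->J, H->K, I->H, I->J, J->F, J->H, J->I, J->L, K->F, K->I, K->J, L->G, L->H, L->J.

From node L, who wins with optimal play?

Keeper

A0 = {F}
A1: add {K} — K (Runner) has K→F.
A2: add {H} — H (Runner) has H→K.
A3 = A2; e.g. G (Keeper) can still go to I. Fixed point.
L never enters the attractor, so Keeper can avoid the target forever.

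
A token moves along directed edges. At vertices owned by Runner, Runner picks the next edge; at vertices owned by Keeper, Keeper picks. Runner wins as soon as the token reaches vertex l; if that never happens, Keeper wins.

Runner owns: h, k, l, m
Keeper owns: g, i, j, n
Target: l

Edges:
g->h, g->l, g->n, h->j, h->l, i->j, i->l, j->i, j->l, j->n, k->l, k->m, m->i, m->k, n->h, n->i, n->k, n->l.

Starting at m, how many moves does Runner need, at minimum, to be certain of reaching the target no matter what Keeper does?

2

A0 = {l}
A1: add {h, k} — h (Runner) has h→l; k (Runner) has k→l.
A2: add {m} — m (Runner) has m→k.
A3 = A2; e.g. g (Keeper) can still go to n. Fixed point.
m enters the attractor at level 2, so Runner can force the target in 2 moves from there.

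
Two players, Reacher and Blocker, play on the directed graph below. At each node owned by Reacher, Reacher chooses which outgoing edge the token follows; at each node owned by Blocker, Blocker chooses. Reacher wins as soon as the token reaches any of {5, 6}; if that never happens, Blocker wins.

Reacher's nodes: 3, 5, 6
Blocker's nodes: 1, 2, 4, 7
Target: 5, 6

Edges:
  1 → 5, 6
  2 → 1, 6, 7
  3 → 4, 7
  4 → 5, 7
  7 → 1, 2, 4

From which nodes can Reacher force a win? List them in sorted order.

1, 5, 6

A0 = {5, 6}
A1: add {1} — 1 (Blocker): all of {5, 6} already in.
A2 = A1; e.g. 2 (Blocker) can still go to 7. Fixed point.
Reacher's winning region = {1, 5, 6}.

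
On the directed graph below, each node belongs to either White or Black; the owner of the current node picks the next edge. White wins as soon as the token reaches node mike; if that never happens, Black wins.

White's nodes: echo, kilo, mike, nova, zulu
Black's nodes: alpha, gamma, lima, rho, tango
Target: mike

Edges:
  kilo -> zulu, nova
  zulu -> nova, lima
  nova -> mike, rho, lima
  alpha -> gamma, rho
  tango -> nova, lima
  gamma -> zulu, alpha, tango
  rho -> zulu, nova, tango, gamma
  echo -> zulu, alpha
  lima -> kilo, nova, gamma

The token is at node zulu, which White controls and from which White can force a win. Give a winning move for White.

nova

A0 = {mike}
A1: add {nova} — nova (White) has nova→mike.
A2: add {kilo, zulu} — kilo (White) has kilo→nova; zulu (White) has zulu→nova.
A3: add {echo} — echo (White) has echo→zulu.
A4 = A3; e.g. alpha (Black) can still go to gamma. Fixed point.
From zulu, successor nova is in the attractor (rank 1); the other successor lima is not.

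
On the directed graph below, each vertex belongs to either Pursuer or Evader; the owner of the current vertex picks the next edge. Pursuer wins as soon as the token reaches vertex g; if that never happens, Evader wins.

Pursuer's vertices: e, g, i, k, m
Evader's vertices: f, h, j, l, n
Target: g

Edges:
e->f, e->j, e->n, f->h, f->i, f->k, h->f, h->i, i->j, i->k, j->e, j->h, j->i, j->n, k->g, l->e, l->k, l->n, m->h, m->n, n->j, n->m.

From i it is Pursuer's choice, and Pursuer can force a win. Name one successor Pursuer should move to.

A0 = {g}
A1: add {k} — k (Pursuer) has k→g.
A2: add {i} — i (Pursuer) has i→k.
A3 = A2; e.g. e (Pursuer) has no edge into A2. Fixed point.
From i, successor k is in the attractor (rank 1); the other successor j is not.

k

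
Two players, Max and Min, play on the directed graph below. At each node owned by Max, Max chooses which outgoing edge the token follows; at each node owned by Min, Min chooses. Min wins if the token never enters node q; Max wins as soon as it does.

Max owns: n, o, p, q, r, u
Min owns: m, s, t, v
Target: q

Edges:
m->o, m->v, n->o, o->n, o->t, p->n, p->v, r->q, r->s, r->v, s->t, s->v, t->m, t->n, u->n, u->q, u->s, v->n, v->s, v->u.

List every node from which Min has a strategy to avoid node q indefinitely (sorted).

A0 = {q}
A1: add {r, u} — r (Max) has r→q; u (Max) has u→q.
A2 = A1; e.g. m (Min) can still go to o. Fixed point.
Max's attractor = {q, r, u}; Min avoids the target exactly from the complement.

m, n, o, p, s, t, v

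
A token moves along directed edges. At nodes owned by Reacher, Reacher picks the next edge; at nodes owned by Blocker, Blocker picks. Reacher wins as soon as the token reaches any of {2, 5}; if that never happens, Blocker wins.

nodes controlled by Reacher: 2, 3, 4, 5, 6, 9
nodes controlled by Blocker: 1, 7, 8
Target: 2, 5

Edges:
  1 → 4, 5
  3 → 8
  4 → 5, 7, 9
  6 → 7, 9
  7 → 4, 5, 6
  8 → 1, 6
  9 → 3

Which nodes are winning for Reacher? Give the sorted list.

A0 = {2, 5}
A1: add {4} — 4 (Reacher) has 4→5.
A2: add {1} — 1 (Blocker): all of {4, 5} already in.
A3 = A2; e.g. 3 (Reacher) has no edge into A2. Fixed point.
Reacher's winning region = {1, 2, 4, 5}.

1, 2, 4, 5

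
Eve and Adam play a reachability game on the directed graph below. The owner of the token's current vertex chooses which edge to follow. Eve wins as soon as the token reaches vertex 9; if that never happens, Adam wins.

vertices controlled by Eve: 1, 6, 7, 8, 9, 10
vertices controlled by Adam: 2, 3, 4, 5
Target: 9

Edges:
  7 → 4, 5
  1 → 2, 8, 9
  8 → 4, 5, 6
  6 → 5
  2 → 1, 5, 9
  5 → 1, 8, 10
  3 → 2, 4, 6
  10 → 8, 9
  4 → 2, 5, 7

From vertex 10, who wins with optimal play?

A0 = {9}
A1: add {1, 10} — 1 (Eve) has 1→9; 10 (Eve) has 10→9.
A2 = A1; e.g. 2 (Adam) can still go to 5. Fixed point.
10 ∈ A1, so Eve can force the target.

Eve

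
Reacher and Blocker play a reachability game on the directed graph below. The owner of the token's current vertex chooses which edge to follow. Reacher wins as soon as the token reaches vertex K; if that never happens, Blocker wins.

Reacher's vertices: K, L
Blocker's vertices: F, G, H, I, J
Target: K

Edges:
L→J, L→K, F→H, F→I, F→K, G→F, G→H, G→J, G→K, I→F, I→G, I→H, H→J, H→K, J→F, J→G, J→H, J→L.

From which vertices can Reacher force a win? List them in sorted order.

A0 = {K}
A1: add {L} — L (Reacher) has L→K.
A2 = A1; e.g. F (Blocker) can still go to H. Fixed point.
Reacher's winning region = {K, L}.

K, L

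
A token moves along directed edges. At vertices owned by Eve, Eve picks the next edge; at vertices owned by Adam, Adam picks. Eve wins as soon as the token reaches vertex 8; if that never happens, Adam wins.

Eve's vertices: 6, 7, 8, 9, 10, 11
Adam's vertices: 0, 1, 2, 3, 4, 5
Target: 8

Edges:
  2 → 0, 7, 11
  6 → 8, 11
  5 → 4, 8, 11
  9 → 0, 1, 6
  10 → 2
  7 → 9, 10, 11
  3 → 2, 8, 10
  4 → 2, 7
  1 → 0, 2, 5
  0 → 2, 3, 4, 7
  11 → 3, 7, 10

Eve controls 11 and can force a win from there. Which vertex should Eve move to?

A0 = {8}
A1: add {6} — 6 (Eve) has 6→8.
A2: add {9} — 9 (Eve) has 9→6.
A3: add {7} — 7 (Eve) has 7→9.
A4: add {11} — 11 (Eve) has 11→7.
A5 = A4; e.g. 0 (Adam) can still go to 2. Fixed point.
From 11, successor 7 is in the attractor (rank 3); the other successors 3, 10 are not.

7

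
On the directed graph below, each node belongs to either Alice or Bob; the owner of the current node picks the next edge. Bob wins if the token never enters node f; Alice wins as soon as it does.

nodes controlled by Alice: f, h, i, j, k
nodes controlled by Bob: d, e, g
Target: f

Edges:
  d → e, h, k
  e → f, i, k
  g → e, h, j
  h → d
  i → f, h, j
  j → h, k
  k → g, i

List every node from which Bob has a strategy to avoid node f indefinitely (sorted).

d, g, h

A0 = {f}
A1: add {i} — i (Alice) has i→f.
A2: add {k} — k (Alice) has k→i.
A3: add {e, j} — e (Bob): all of {f, i, k} already in; j (Alice) has j→k.
A4 = A3; e.g. d (Bob) can still go to h. Fixed point.
Alice's attractor = {e, f, i, j, k}; Bob avoids the target exactly from the complement.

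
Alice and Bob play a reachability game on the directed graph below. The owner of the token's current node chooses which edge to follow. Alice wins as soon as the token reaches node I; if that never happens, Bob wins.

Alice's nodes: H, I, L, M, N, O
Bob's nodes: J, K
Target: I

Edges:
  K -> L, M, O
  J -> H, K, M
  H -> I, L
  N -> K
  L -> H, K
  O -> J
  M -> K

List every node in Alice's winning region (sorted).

A0 = {I}
A1: add {H} — H (Alice) has H→I.
A2: add {L} — L (Alice) has L→H.
A3 = A2; e.g. J (Bob) can still go to K. Fixed point.
Alice's winning region = {H, I, L}.

H, I, L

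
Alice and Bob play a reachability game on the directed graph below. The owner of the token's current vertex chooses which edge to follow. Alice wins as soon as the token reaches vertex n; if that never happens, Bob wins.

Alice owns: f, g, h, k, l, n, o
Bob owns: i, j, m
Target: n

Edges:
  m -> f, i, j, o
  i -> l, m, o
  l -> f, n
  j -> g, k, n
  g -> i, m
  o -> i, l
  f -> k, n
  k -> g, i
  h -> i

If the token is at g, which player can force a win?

Bob

A0 = {n}
A1: add {f, l} — f (Alice) has f→n; l (Alice) has l→n.
A2: add {o} — o (Alice) has o→l.
A3 = A2; e.g. g (Alice) has no edge into A2. Fixed point.
g never enters the attractor, so Bob can avoid the target forever.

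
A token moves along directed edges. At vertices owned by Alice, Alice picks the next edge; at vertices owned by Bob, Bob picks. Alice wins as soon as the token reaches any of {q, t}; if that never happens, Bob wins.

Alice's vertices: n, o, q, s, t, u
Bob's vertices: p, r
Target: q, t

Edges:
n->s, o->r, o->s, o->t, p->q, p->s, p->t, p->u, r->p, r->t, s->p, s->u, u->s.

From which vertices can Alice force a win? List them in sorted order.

A0 = {q, t}
A1: add {o} — o (Alice) has o→t.
A2 = A1; e.g. n (Alice) has no edge into A1. Fixed point.
Alice's winning region = {o, q, t}.

o, q, t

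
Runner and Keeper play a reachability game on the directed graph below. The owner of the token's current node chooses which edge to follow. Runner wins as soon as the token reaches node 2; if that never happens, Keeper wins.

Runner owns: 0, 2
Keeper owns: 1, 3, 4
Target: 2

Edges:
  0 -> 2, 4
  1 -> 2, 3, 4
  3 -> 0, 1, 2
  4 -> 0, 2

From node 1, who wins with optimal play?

Keeper

A0 = {2}
A1: add {0} — 0 (Runner) has 0→2.
A2: add {4} — 4 (Keeper): all of {0, 2} already in.
A3 = A2; e.g. 1 (Keeper) can still go to 3. Fixed point.
1 never enters the attractor, so Keeper can avoid the target forever.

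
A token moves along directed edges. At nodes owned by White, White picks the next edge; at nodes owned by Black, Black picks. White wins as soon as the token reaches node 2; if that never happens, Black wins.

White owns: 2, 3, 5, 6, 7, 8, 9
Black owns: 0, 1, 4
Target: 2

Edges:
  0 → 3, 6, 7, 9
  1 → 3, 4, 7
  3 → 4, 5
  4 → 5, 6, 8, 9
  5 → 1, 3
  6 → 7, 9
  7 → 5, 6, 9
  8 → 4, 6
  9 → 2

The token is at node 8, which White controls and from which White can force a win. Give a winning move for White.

A0 = {2}
A1: add {9} — 9 (White) has 9→2.
A2: add {6, 7} — 6 (White) has 6→9; 7 (White) has 7→9.
A3: add {8} — 8 (White) has 8→6.
A4 = A3; e.g. 0 (Black) can still go to 3. Fixed point.
From 8, successor 6 is in the attractor (rank 2); the other successor 4 is not.

6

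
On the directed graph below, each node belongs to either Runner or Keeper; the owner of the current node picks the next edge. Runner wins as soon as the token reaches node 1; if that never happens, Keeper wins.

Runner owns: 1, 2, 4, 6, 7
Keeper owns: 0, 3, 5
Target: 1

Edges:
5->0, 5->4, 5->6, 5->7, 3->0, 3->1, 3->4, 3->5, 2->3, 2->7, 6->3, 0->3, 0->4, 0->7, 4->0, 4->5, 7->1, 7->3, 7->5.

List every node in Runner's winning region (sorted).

A0 = {1}
A1: add {7} — 7 (Runner) has 7→1.
A2: add {2} — 2 (Runner) has 2→7.
A3 = A2; e.g. 0 (Keeper) can still go to 3. Fixed point.
Runner's winning region = {1, 2, 7}.

1, 2, 7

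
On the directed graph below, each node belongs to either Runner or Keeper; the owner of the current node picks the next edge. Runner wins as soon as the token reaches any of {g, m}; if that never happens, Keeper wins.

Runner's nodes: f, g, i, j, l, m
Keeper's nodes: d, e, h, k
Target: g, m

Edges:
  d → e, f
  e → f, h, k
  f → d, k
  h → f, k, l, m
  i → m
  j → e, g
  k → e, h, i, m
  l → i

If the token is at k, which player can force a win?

A0 = {g, m}
A1: add {i, j} — i (Runner) has i→m; j (Runner) has j→g.
A2: add {l} — l (Runner) has l→i.
A3 = A2; e.g. d (Keeper) can still go to e. Fixed point.
k never enters the attractor, so Keeper can avoid the target forever.

Keeper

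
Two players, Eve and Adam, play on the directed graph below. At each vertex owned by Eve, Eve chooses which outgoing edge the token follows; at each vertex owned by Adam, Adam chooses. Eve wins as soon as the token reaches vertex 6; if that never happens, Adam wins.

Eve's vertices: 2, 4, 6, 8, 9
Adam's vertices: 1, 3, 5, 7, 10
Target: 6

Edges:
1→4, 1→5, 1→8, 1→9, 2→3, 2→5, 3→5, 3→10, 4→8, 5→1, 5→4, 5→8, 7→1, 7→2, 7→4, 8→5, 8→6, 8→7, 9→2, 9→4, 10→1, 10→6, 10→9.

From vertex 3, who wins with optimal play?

Adam

A0 = {6}
A1: add {8} — 8 (Eve) has 8→6.
A2: add {4} — 4 (Eve) has 4→8.
A3: add {9} — 9 (Eve) has 9→4.
A4 = A3; e.g. 1 (Adam) can still go to 5. Fixed point.
3 never enters the attractor, so Adam can avoid the target forever.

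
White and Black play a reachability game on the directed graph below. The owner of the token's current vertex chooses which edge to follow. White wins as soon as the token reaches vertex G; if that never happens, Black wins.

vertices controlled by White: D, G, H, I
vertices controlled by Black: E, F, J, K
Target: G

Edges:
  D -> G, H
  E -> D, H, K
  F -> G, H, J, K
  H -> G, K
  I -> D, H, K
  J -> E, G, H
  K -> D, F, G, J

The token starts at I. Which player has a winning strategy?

A0 = {G}
A1: add {D, H} — D (White) has D→G; H (White) has H→G.
A2: add {I} — I (White) has I→D.
A3 = A2; e.g. E (Black) can still go to K. Fixed point.
I ∈ A2, so White can force the target.

White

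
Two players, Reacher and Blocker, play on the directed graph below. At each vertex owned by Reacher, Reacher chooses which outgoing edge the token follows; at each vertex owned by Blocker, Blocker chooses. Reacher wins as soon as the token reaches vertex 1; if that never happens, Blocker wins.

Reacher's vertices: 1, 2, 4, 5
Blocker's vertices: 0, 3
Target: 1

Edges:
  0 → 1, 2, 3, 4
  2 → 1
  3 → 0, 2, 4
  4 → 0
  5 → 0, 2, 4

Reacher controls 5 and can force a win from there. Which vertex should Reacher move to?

2

A0 = {1}
A1: add {2} — 2 (Reacher) has 2→1.
A2: add {5} — 5 (Reacher) has 5→2.
A3 = A2; e.g. 0 (Blocker) can still go to 3. Fixed point.
From 5, successor 2 is in the attractor (rank 1); the other successors 0, 4 are not.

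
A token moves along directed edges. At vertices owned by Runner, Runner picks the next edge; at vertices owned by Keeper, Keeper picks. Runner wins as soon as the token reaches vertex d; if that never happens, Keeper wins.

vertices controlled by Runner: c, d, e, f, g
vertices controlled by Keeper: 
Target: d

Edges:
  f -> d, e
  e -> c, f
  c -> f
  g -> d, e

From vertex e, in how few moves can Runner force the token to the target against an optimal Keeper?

A0 = {d}
A1: add {f, g} — f (Runner) has f→d; g (Runner) has g→d.
A2: add {c, e} — c (Runner) has c→f; e (Runner) has e→f.
A2 = all vertices. Fixed point.
e enters the attractor at level 2, so Runner can force the target in 2 moves from there.

2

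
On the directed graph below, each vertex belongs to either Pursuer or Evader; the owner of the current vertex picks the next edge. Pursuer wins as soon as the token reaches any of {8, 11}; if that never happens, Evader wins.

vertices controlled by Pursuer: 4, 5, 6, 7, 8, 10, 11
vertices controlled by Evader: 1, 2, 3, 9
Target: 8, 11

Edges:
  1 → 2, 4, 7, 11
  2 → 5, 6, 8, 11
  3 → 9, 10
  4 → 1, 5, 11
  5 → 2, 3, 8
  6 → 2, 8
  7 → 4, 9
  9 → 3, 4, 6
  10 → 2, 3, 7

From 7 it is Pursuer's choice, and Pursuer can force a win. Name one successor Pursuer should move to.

A0 = {8, 11}
A1: add {4, 5, 6} — 4 (Pursuer) has 4→11; 5 (Pursuer) has 5→8; 6 (Pursuer) has 6→8.
A2: add {2, 7} — 2 (Evader): all of {5, 6, 8, 11} already in; 7 (Pursuer) has 7→4.
A3: add {1, 10} — 1 (Evader): all of {2, 4, 7, 11} already in; 10 (Pursuer) has 10→2.
A4 = A3; e.g. 3 (Evader) can still go to 9. Fixed point.
From 7, successor 4 is in the attractor (rank 1); the other successor 9 is not.

4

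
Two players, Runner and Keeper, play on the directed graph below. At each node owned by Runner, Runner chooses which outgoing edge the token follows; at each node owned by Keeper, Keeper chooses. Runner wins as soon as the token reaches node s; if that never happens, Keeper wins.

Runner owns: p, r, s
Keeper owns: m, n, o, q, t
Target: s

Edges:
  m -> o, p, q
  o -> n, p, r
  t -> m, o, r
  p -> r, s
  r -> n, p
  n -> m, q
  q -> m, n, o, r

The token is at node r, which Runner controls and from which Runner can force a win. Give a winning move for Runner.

p

A0 = {s}
A1: add {p} — p (Runner) has p→s.
A2: add {r} — r (Runner) has r→p.
A3 = A2; e.g. m (Keeper) can still go to o. Fixed point.
From r, successor p is in the attractor (rank 1); the other successor n is not.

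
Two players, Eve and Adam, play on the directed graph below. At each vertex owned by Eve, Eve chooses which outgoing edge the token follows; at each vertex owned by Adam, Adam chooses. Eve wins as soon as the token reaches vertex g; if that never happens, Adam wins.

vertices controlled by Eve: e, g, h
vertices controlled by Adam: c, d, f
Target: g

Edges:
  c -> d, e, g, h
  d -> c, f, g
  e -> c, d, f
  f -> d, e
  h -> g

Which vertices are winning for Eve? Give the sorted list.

A0 = {g}
A1: add {h} — h (Eve) has h→g.
A2 = A1; e.g. c (Adam) can still go to d. Fixed point.
Eve's winning region = {g, h}.

g, h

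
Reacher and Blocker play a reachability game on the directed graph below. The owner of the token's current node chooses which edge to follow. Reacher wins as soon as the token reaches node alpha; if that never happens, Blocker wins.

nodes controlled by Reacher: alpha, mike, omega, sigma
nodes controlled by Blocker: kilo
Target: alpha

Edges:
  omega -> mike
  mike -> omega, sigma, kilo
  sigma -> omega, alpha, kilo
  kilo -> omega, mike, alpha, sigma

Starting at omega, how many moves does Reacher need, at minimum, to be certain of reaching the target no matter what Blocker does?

A0 = {alpha}
A1: add {sigma} — sigma (Reacher) has sigma→alpha.
A2: add {mike} — mike (Reacher) has mike→sigma.
A3: add {omega} — omega (Reacher) has omega→mike.
omega enters the attractor at level 3, so Reacher can force the target in 3 moves from there.

3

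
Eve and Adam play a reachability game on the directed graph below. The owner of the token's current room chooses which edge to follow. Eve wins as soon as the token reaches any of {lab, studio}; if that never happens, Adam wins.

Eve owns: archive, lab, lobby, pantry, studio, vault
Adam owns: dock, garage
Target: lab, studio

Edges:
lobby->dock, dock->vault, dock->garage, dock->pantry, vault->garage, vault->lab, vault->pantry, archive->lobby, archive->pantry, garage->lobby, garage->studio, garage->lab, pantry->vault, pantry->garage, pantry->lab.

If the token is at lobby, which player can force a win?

Adam

A0 = {lab, studio}
A1: add {pantry, vault} — vault (Eve) has vault→lab; pantry (Eve) has pantry→lab.
A2: add {archive} — archive (Eve) has archive→pantry.
A3 = A2; e.g. lobby (Eve) has no edge into A2. Fixed point.
lobby never enters the attractor, so Adam can avoid the target forever.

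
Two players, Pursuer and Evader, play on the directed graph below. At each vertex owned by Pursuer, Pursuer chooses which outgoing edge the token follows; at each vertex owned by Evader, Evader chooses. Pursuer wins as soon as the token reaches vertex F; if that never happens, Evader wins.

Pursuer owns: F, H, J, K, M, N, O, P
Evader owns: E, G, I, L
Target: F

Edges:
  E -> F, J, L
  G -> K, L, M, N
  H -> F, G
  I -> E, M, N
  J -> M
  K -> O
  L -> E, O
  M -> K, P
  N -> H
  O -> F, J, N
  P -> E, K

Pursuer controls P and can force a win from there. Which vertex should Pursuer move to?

A0 = {F}
A1: add {H, O} — H (Pursuer) has H→F; O (Pursuer) has O→F.
A2: add {K, N} — K (Pursuer) has K→O; N (Pursuer) has N→H.
A3: add {M, P} — M (Pursuer) has M→K; P (Pursuer) has P→K.
A4: add {J} — J (Pursuer) has J→M.
A5 = A4; e.g. E (Evader) can still go to L. Fixed point.
From P, successor K is in the attractor (rank 2); the other successor E is not.

K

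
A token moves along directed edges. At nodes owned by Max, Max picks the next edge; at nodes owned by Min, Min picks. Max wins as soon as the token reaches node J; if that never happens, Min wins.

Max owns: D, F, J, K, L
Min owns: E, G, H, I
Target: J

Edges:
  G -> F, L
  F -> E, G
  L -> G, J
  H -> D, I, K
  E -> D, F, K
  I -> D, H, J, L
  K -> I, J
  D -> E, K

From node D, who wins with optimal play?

Max

A0 = {J}
A1: add {K, L} — K (Max) has K→J; L (Max) has L→J.
A2: add {D} — D (Max) has D→K.
A3 = A2; e.g. E (Min) can still go to F. Fixed point.
D ∈ A2, so Max can force the target.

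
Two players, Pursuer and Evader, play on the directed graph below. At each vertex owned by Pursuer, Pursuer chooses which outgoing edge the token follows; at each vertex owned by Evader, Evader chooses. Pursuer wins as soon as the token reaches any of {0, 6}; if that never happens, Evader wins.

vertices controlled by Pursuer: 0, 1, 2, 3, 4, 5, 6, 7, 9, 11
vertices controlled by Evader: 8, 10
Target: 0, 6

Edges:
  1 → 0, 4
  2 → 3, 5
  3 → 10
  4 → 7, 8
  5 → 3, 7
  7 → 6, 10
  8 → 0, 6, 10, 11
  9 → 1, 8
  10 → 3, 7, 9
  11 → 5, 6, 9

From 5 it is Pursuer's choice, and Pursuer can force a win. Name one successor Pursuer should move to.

A0 = {0, 6}
A1: add {1, 7, 11} — 1 (Pursuer) has 1→0; 7 (Pursuer) has 7→6; 11 (Pursuer) has 11→6.
A2: add {4, 5, 9} — 4 (Pursuer) has 4→7; 5 (Pursuer) has 5→7; 9 (Pursuer) has 9→1.
A3: add {2} — 2 (Pursuer) has 2→5.
A4 = A3; e.g. 3 (Pursuer) has no edge into A3. Fixed point.
From 5, successor 7 is in the attractor (rank 1); the other successor 3 is not.

7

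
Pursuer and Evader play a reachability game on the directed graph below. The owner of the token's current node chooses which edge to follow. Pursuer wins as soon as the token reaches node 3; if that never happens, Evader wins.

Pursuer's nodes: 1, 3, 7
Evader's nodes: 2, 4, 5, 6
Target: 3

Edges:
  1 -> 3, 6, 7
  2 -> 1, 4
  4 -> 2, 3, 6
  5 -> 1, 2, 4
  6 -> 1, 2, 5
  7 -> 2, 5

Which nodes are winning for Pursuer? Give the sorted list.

A0 = {3}
A1: add {1} — 1 (Pursuer) has 1→3.
A2 = A1; e.g. 2 (Evader) can still go to 4. Fixed point.
Pursuer's winning region = {1, 3}.

1, 3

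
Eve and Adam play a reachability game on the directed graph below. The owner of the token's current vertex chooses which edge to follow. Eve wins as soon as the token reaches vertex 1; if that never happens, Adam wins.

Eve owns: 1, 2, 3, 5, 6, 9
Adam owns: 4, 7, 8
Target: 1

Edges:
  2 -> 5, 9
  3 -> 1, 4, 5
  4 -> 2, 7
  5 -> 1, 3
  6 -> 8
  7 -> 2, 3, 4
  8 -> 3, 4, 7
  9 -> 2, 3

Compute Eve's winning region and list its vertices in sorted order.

A0 = {1}
A1: add {3, 5} — 3 (Eve) has 3→1; 5 (Eve) has 5→1.
A2: add {2, 9} — 2 (Eve) has 2→5; 9 (Eve) has 9→3.
A3 = A2; e.g. 4 (Adam) can still go to 7. Fixed point.
Eve's winning region = {1, 2, 3, 5, 9}.

1, 2, 3, 5, 9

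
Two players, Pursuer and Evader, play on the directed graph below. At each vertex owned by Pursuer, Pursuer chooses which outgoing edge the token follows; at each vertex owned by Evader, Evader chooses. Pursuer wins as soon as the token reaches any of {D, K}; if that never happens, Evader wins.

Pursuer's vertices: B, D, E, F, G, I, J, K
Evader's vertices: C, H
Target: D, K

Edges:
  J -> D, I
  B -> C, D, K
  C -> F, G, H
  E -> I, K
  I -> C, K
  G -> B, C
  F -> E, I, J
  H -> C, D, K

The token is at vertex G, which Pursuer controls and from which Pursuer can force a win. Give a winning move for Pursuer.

B

A0 = {D, K}
A1: add {B, E, I, J} — B (Pursuer) has B→D; E (Pursuer) has E→K; I (Pursuer) has I→K; J (Pursuer) has J→D.
A2: add {F, G} — F (Pursuer) has F→E; G (Pursuer) has G→B.
A3 = A2; e.g. C (Evader) can still go to H. Fixed point.
From G, successor B is in the attractor (rank 1); the other successor C is not.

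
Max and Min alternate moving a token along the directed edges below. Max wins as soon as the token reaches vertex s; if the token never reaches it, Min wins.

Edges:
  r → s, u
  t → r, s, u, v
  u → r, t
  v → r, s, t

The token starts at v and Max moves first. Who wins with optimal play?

Track states (vertex, player-to-move).
A0 = {(s,Max), (s,Min)}
A1: add {(r,Max), (t,Max), (v,Max)}.
(v,Max) ∈ A1 ⇒ Max forces the target.

Max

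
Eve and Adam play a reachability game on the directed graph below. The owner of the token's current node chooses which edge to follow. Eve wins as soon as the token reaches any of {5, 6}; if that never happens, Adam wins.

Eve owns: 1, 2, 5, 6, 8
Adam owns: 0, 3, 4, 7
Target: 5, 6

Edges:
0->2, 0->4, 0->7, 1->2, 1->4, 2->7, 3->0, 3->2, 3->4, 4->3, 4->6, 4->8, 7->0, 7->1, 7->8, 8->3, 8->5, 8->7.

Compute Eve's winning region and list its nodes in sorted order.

A0 = {5, 6}
A1: add {8} — 8 (Eve) has 8→5.
A2 = A1; e.g. 0 (Adam) can still go to 2. Fixed point.
Eve's winning region = {5, 6, 8}.

5, 6, 8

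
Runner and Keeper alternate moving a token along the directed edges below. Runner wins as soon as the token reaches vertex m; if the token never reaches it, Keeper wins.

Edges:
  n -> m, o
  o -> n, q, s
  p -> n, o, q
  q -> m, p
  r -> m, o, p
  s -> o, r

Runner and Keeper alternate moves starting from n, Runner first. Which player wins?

Runner

Track states (vertex, player-to-move).
A0 = {(m,Runner), (m,Keeper)}
A1: add {(n,Runner), (q,Runner), (r,Runner)}.
(n,Runner) ∈ A1 ⇒ Runner forces the target.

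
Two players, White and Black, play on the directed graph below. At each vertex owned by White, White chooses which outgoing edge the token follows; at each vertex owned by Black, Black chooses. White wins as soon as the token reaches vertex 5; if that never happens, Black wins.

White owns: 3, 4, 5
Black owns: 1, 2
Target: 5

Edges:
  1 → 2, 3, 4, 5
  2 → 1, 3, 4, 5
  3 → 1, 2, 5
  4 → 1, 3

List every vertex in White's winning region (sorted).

3, 4, 5

A0 = {5}
A1: add {3} — 3 (White) has 3→5.
A2: add {4} — 4 (White) has 4→3.
A3 = A2; e.g. 1 (Black) can still go to 2. Fixed point.
White's winning region = {3, 4, 5}.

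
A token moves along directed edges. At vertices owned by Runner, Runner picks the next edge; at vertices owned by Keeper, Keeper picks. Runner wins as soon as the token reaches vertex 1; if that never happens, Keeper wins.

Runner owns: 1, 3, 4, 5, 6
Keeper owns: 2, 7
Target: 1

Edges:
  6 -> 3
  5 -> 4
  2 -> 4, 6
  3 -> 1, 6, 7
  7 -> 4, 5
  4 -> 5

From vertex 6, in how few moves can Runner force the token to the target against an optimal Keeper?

A0 = {1}
A1: add {3} — 3 (Runner) has 3→1.
A2: add {6} — 6 (Runner) has 6→3.
A3 = A2; e.g. 2 (Keeper) can still go to 4. Fixed point.
6 enters the attractor at level 2, so Runner can force the target in 2 moves from there.

2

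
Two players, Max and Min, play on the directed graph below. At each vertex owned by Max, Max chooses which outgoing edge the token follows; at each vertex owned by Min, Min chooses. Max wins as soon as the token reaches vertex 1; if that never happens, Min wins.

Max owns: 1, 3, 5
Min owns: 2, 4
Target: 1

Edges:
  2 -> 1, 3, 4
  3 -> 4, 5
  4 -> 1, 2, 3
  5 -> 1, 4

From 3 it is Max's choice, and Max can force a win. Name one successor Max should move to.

A0 = {1}
A1: add {5} — 5 (Max) has 5→1.
A2: add {3} — 3 (Max) has 3→5.
A3 = A2; e.g. 2 (Min) can still go to 4. Fixed point.
From 3, successor 5 is in the attractor (rank 1); the other successor 4 is not.

5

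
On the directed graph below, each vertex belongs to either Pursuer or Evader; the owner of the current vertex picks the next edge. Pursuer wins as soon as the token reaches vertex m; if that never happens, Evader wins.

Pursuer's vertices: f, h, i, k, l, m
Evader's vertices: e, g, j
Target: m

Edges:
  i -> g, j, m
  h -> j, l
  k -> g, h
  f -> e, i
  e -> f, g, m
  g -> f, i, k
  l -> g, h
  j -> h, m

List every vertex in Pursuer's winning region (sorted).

f, i, m

A0 = {m}
A1: add {i} — i (Pursuer) has i→m.
A2: add {f} — f (Pursuer) has f→i.
A3 = A2; e.g. e (Evader) can still go to g. Fixed point.
Pursuer's winning region = {f, i, m}.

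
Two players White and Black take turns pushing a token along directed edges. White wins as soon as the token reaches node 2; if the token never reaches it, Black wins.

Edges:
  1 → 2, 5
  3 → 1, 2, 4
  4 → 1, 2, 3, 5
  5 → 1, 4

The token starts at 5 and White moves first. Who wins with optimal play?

Black

Track states (vertex, player-to-move).
A0 = {(2,White), (2,Black)}
A1: add {(1,White), (3,White), (4,White)}.
A2: add {(3,Black), (5,Black)}.
A3 = A2; e.g. (1,Black) stays out. (5,White) never enters ⇒ Black avoids the target.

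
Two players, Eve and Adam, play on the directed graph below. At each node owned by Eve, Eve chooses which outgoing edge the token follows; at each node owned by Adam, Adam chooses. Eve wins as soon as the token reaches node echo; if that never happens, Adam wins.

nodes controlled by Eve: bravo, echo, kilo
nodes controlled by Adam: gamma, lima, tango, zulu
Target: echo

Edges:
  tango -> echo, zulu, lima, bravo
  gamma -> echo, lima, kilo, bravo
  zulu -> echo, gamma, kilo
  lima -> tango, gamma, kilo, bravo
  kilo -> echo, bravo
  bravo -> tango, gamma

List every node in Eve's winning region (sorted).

echo, kilo

A0 = {echo}
A1: add {kilo} — kilo (Eve) has kilo→echo.
A2 = A1; e.g. tango (Adam) can still go to zulu. Fixed point.
Eve's winning region = {echo, kilo}.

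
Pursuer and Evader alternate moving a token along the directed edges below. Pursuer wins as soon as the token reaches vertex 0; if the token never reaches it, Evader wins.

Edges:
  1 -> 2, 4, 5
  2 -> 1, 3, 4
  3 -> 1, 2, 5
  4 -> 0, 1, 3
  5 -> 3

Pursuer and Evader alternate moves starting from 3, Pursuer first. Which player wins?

Track states (vertex, player-to-move).
A0 = {(0,Pursuer), (0,Evader)}
A1: add {(4,Pursuer)}.
A2 = A1; e.g. (1,Pursuer) stays out. (3,Pursuer) never enters ⇒ Evader avoids the target.

Evader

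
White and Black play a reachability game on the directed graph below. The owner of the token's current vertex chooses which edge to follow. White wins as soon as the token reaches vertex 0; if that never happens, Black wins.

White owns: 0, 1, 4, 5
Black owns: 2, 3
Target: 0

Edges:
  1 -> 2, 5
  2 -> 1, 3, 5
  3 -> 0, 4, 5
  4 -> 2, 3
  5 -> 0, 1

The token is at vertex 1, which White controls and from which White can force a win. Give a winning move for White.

A0 = {0}
A1: add {5} — 5 (White) has 5→0.
A2: add {1} — 1 (White) has 1→5.
A3 = A2; e.g. 2 (Black) can still go to 3. Fixed point.
From 1, successor 5 is in the attractor (rank 1); the other successor 2 is not.

5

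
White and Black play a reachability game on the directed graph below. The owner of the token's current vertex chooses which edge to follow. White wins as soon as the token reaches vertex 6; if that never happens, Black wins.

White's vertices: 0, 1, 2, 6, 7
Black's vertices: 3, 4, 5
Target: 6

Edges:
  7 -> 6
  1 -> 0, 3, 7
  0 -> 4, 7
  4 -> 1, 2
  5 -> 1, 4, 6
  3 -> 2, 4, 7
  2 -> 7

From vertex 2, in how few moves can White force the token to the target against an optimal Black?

A0 = {6}
A1: add {7} — 7 (White) has 7→6.
A2: add {0, 1, 2} — 0 (White) has 0→7; 1 (White) has 1→7; 2 (White) has 2→7.
2 enters the attractor at level 2, so White can force the target in 2 moves from there.

2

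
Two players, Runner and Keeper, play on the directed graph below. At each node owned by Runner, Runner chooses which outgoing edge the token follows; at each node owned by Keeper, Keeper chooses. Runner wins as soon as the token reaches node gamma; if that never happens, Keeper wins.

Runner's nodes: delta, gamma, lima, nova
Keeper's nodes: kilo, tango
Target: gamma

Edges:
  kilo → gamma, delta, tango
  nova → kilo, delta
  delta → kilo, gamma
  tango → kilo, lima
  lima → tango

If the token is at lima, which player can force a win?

Keeper

A0 = {gamma}
A1: add {delta} — delta (Runner) has delta→gamma.
A2: add {nova} — nova (Runner) has nova→delta.
A3 = A2; e.g. kilo (Keeper) can still go to tango. Fixed point.
lima never enters the attractor, so Keeper can avoid the target forever.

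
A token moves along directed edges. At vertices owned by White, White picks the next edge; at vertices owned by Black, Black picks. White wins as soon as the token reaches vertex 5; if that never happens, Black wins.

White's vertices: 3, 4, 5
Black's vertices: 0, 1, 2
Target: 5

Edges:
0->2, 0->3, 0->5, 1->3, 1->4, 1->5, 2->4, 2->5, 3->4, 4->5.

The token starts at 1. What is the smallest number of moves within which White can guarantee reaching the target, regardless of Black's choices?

3

A0 = {5}
A1: add {4} — 4 (White) has 4→5.
A2: add {2, 3} — 2 (Black): all of {4, 5} already in; 3 (White) has 3→4.
A3: add {0, 1} — 0 (Black): all of {2, 3, 5} already in; 1 (Black): all of {3, 4, 5} already in.
A3 = all vertices. Fixed point.
1 enters the attractor at level 3, so White can force the target in 3 moves from there.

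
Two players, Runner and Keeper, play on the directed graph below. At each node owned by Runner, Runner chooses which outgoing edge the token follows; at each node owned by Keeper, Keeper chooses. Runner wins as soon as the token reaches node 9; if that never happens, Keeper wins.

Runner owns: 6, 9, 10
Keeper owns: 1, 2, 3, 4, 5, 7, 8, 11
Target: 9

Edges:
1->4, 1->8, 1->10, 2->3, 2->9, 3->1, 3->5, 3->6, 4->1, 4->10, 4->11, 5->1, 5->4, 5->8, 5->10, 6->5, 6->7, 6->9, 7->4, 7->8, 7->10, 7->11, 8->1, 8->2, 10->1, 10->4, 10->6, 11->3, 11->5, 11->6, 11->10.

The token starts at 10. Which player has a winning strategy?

A0 = {9}
A1: add {6} — 6 (Runner) has 6→9.
A2: add {10} — 10 (Runner) has 10→6.
A3 = A2; e.g. 1 (Keeper) can still go to 4. Fixed point.
10 ∈ A2, so Runner can force the target.

Runner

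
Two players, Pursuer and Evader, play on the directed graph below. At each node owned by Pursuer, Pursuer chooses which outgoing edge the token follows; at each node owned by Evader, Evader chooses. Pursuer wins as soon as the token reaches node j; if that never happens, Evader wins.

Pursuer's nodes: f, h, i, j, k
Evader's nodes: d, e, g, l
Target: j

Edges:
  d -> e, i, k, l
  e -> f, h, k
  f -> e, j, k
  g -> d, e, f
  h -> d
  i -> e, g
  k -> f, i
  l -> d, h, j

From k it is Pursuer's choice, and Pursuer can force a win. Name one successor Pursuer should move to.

A0 = {j}
A1: add {f} — f (Pursuer) has f→j.
A2: add {k} — k (Pursuer) has k→f.
A3 = A2; e.g. d (Evader) can still go to e. Fixed point.
From k, successor f is in the attractor (rank 1); the other successor i is not.

f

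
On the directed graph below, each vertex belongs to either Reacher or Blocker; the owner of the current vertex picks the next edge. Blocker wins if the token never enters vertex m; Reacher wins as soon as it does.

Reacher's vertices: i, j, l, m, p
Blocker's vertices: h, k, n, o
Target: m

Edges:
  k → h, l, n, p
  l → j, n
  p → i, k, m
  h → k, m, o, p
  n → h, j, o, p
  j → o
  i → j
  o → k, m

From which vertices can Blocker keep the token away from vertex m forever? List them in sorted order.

h, i, j, k, l, n, o

A0 = {m}
A1: add {p} — p (Reacher) has p→m.
A2 = A1; e.g. h (Blocker) can still go to k. Fixed point.
Reacher's attractor = {m, p}; Blocker avoids the target exactly from the complement.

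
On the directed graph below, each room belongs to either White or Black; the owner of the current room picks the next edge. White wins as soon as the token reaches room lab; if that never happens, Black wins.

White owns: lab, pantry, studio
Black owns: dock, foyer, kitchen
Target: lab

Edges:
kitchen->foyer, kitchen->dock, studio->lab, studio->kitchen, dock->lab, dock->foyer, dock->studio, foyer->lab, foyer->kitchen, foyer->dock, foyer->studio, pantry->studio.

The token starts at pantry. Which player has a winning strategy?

White

A0 = {lab}
A1: add {studio} — studio (White) has studio→lab.
A2: add {pantry} — pantry (White) has pantry→studio.
A3 = A2; e.g. foyer (Black) can still go to kitchen. Fixed point.
pantry ∈ A2, so White can force the target.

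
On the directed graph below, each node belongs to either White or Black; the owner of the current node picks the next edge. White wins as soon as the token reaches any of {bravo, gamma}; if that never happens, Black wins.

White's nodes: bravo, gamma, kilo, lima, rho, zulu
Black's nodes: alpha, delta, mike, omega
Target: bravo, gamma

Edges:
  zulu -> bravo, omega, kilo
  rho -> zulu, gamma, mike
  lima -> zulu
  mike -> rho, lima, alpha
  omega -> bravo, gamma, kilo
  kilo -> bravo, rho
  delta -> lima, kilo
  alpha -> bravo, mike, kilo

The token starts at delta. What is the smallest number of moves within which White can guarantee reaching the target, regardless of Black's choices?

A0 = {bravo, gamma}
A1: add {kilo, rho, zulu} — zulu (White) has zulu→bravo; rho (White) has rho→gamma; kilo (White) has kilo→bravo.
A2: add {lima, omega} — lima (White) has lima→zulu; omega (Black): all of {bravo, gamma, kilo} already in.
A3: add {delta} — delta (Black): all of {lima, kilo} already in.
A4 = A3; e.g. mike (Black) can still go to alpha. Fixed point.
delta enters the attractor at level 3, so White can force the target in 3 moves from there.

3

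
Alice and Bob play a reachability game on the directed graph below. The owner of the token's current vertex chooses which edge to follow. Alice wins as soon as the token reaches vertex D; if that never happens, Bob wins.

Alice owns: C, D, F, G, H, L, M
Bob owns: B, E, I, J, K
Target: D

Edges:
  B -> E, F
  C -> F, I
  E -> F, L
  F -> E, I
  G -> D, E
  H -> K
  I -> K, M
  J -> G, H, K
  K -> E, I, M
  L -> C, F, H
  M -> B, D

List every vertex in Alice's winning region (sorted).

D, G, M

A0 = {D}
A1: add {G, M} — G (Alice) has G→D; M (Alice) has M→D.
A2 = A1; e.g. B (Bob) can still go to E. Fixed point.
Alice's winning region = {D, G, M}.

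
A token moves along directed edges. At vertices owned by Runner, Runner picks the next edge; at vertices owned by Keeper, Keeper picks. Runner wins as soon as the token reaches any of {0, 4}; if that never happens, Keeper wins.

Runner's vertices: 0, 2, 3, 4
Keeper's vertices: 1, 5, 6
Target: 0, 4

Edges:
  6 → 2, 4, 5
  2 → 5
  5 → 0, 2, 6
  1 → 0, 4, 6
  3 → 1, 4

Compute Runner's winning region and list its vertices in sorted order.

A0 = {0, 4}
A1: add {3} — 3 (Runner) has 3→4.
A2 = A1; e.g. 1 (Keeper) can still go to 6. Fixed point.
Runner's winning region = {0, 3, 4}.

0, 3, 4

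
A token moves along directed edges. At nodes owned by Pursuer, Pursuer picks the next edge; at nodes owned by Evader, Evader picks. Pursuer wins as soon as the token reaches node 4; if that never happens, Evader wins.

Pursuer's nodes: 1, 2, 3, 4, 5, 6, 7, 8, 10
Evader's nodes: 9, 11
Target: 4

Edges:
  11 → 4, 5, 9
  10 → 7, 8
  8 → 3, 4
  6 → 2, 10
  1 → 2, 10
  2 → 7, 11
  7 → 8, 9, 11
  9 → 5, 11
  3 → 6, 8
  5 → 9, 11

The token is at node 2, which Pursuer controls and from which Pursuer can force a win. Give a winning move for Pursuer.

7

A0 = {4}
A1: add {8} — 8 (Pursuer) has 8→4.
A2: add {3, 7, 10} — 3 (Pursuer) has 3→8; 7 (Pursuer) has 7→8; 10 (Pursuer) has 10→8.
A3: add {1, 2, 6} — 1 (Pursuer) has 1→10; 2 (Pursuer) has 2→7; 6 (Pursuer) has 6→10.
A4 = A3; e.g. 5 (Pursuer) has no edge into A3. Fixed point.
From 2, successor 7 is in the attractor (rank 2); the other successor 11 is not.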